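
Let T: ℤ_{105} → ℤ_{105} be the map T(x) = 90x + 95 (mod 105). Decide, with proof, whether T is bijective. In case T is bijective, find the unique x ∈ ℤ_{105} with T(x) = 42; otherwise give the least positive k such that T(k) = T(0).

We have gcd(90, 105) = 15 > 1. Taking x_1 = 0 and x_2 = 7: T(0) = 95 and T(7) = 90·7 + 95 = 725 ≡ 95 (mod 105).
So T(0) = T(7) while 0 ≠ 7, therefore T is not injective, hence not bijective.
Since T is not bijective, we find the least positive k with T(k) = T(0): this means 90k ≡ 0 (mod 105), i.e. 105 ∣ 90k. Since gcd(90, 105) = 15, dividing through by 15 this holds exactly when 7 ∣ 6k, and as gcd(6, 7) = 1, exactly when 7 ∣ k.
The smallest positive such k is 7.

7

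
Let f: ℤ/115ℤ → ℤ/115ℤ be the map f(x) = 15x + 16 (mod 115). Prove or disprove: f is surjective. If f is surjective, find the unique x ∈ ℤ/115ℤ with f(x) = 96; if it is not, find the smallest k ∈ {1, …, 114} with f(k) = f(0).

23

Since gcd(15, 115) = 5, we have 15x ≡ 0 (mod 5) for all x, so f(x) ≡ 1 (mod 5).
But 0 ≢ 1 (mod 5), so 0 ∈ ℤ/115ℤ has no preimage. Therefore f is not surjective.
Since f is not surjective, we find the least positive k with f(k) = f(0): this means 15k ≡ 0 (mod 115), i.e. 115 ∣ 15k. Since gcd(15, 115) = 5, dividing through by 5 this holds exactly when 23 ∣ 3k, and as gcd(3, 23) = 1, exactly when 23 ∣ k.
The smallest positive such k is 23.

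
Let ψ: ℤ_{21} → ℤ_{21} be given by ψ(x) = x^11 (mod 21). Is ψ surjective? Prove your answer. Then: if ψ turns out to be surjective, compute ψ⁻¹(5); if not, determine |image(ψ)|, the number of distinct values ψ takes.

Computing x^11 mod 21 for each x (by repeated squaring, reducing mod 21 at every step), the values ψ(0), ψ(1), …, ψ(20) are: 0, 1, 11, 12, 16, 17, 6, 7, 8, 18, 19, 2, 3, 13, 14, 15, 4, 5, 9, 10, 20.
Every element of ℤ_{21} appears exactly once in this list, so ψ is a bijection, and in particular surjective.
Since ψ is surjective, we read off the preimage of 5 from the same table: ψ(17) = 5, so ψ⁻¹(5) = 17.

17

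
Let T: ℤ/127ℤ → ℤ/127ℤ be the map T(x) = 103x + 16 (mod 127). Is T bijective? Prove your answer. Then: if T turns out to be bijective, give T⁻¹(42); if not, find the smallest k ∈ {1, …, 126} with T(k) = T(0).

If T(s) = T(t), then 103s ≡ 103t (mod 127). Because gcd(103, 127) = 1, we may cancel 103 to get s ≡ t (mod 127).
We now compute 103⁻¹ mod 127 explicitly. Euclid's algorithm: 127 = 1·103 + 24, 103 = 4·24 + 7, 24 = 3·7 + 3, 7 = 2·3 + 1; back-substituting gives 1 = 37·103 − 30·127, so 103⁻¹ ≡ 37 (mod 127).
Then y ↦ 37(y − 16) is a two-sided inverse to T, so every y ∈ ℤ/127ℤ has a preimage.
So T is bijective.
Since T is bijective, we find T⁻¹(42): we need 103x ≡ 42 − 16 ≡ 26 (mod 127). Using 103⁻¹ = 37: x ≡ 37·26 = 962 = 7·127 + 73, so x = 73.
Check: T(73) = 103·73 + 16 = 7535 = 59·127 + 42 ≡ 42 (mod 127).

73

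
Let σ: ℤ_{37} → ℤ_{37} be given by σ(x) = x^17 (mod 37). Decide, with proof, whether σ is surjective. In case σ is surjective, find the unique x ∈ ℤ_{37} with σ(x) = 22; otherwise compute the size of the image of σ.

Since 37 is prime, the nonzero elements of ℤ_{37} form a cyclic group of order 36.
As gcd(17, 36) = 1, raising to the 17th power is a bijection on this group: if a^17 ≡ b^17 then (ab^{−1})^17 = 1, and the only element of order dividing gcd(17, 36) = 1 is 1, so a = b.
With σ(0) = 0 this makes σ injective on all of ℤ_{37}, hence bijective (finite equal-size domain and codomain). In particular σ is surjective.
Since σ is surjective, we find the preimage of 22. The inverse of x ↦ x^17 on (ℤ_{37})^× is x ↦ x^17, because 17·17 = 289 = 8·36 + 1 ≡ 1 (mod 36) and x^{36} = 1 for x ≠ 0 (Fermat). So σ⁻¹(22) = 22^17 mod 37.
Repeated squaring mod 37: 22^1 ≡ 22, 22^2 ≡ 22² = 484 ≡ 3, 22^4 ≡ 3² = 9, 22^8 ≡ 9² = 81 ≡ 7, 22^16 ≡ 7² = 49 ≡ 12. Since 17 = 16 + 1, 22^17 ≡ 12·22: 12·22 = 264 ≡ 5. So 22^17 ≡ 5 (mod 37).
Hence σ⁻¹(22) = 5.

5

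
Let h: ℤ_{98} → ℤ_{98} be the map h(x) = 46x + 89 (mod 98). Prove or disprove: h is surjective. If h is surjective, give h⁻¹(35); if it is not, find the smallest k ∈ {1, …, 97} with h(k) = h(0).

Since gcd(46, 98) = 2, we have 46x ≡ 0 (mod 2) for all x, so h(x) ≡ 1 (mod 2).
But 0 ≢ 1 (mod 2), so 0 ∈ ℤ_{98} has no preimage. Hence h is not surjective.
Since h is not surjective, we find the least positive k with h(k) = h(0): this means 46k ≡ 0 (mod 98), i.e. 98 ∣ 46k. Since gcd(46, 98) = 2, dividing through by 2 this holds exactly when 49 ∣ 23k, and as gcd(23, 49) = 1, exactly when 49 ∣ k.
The smallest positive such k is 49.

49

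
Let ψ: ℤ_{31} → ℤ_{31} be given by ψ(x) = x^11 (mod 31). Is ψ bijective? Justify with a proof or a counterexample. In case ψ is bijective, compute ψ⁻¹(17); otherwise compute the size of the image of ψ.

22

Since 31 is prime, the nonzero elements of ℤ_{31} form a cyclic group of order 30.
As gcd(11, 30) = 1, raising to the 11th power is a bijection on this group: if x_1^11 ≡ x_2^11 then (x_1x_2^{−1})^11 = 1, and the only element of order dividing gcd(11, 30) = 1 is 1, so x_1 = x_2.
With ψ(0) = 0 this makes ψ injective on all of ℤ_{31}, hence bijective (finite equal-size domain and codomain). In particular ψ is bijective.
Since ψ is bijective, we find the preimage of 17. The inverse of x ↦ x^11 on (ℤ_{31})^× is x ↦ x^11, because 11·11 = 121 = 4·30 + 1 ≡ 1 (mod 30) and x^{30} = 1 for x ≠ 0 (Fermat). So ψ⁻¹(17) = 17^11 mod 31.
Repeated squaring mod 31: 17^1 ≡ 17, 17^2 ≡ 17² = 289 ≡ 10, 17^4 ≡ 10² = 100 ≡ 7, 17^8 ≡ 7² = 49 ≡ 18. Since 11 = 8 + 2 + 1, 17^11 ≡ 18·10·17: 18·10 = 180 ≡ 25, then 25·17 = 425 ≡ 22. So 17^11 ≡ 22 (mod 31).
Hence ψ⁻¹(17) = 22.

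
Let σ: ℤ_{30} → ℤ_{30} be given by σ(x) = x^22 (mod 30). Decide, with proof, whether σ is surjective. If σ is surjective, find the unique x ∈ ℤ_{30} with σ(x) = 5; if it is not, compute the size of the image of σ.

12

σ(2): Repeated squaring mod 30: 2^1 ≡ 2, 2^2 ≡ 2² = 4, 2^4 ≡ 4² = 16, 2^8 ≡ 16² = 256 ≡ 16, 2^16 ≡ 16² = 256 ≡ 16. Since 22 = 16 + 4 + 2, 2^22 ≡ 16·16·4: 16·16 = 256 ≡ 16, then 16·4 = 64 ≡ 4. So 2^22 ≡ 4 (mod 30).
σ(8): Repeated squaring mod 30: 8^1 ≡ 8, 8^2 ≡ 8² = 64 ≡ 4, 8^4 ≡ 4² = 16, 8^8 ≡ 16² = 256 ≡ 16, 8^16 ≡ 16² = 256 ≡ 16. Since 22 = 16 + 4 + 2, 8^22 ≡ 16·16·4: 16·16 = 256 ≡ 16, then 16·4 = 64 ≡ 4. So 8^22 ≡ 4 (mod 30).
So σ(2) = σ(8) = 4 while 2 ≠ 8, so σ is not injective.
A non-injective map from the 30-element set ℤ_{30} to itself takes at most 29 distinct values, so it cannot be surjective. Therefore σ is not surjective.
Since σ is not surjective, we determine |image(σ)|. Computing x^22 mod 30 for each x (by repeated squaring, reducing mod 30 at every step), the values σ(0), σ(1), …, σ(29) are: 0, 1, 4, 9, 16, 25, 6, 19, 4, 21, 10, 1, 24, 19, 16, 15, 16, 19, 24, 1, 10, 21, 4, 19, 6, 25, 16, 9, 4, 1.
The distinct values are {0, 1, 4, 6, 9, 10, 15, 16, 19, 21, 24, 25}; there are 12 of them.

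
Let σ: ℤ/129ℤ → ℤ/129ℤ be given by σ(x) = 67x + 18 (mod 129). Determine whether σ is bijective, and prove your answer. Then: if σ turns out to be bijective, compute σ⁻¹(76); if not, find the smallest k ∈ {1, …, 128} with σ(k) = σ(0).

Recall that injectivity means: for all a, b in the domain, σ(a) = σ(b) implies a = b.
Suppose σ(a) = σ(b) in ℤ/129ℤ. Then 67a + 18 ≡ 67b + 18 (mod 129), so 67(a − b) ≡ 0 (mod 129).
Since gcd(67, 129) = 1, 67 is invertible modulo 129, thus a − b ≡ 0 (mod 129), i.e. a = b.
We now compute 67⁻¹ mod 129 explicitly. Euclid's algorithm: 129 = 1·67 + 62, 67 = 1·62 + 5, 62 = 12·5 + 2, 5 = 2·2 + 1; back-substituting gives 1 = 52·67 − 27·129, so 67⁻¹ ≡ 52 (mod 129).
For any y ∈ ℤ/129ℤ, x = 52(y − 18) mod 129 satisfies σ(x) = 67·52(y − 18) + 18 ≡ y (since 67·52 ≡ 1 mod 129). So every y has a preimage.
Therefore σ is bijective.
Since σ is bijective, we compute σ⁻¹(76): solve 67x + 18 ≡ 76 (mod 129), i.e. 67x ≡ 58 (mod 129).
Multiplying by 67⁻¹ = 52 gives x ≡ 52·58 = 3016 = 23·129 + 49 ≡ 49 (mod 129).
Check: σ(49) = 67·49 + 18 = 3301 = 25·129 + 76 ≡ 76 (mod 129).

49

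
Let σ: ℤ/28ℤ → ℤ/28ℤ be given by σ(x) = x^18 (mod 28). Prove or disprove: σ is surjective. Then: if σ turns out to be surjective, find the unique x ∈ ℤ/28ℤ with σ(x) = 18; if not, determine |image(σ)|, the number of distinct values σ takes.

4

σ(1) = 1^18 = 1.
σ(3): Repeated squaring mod 28: 3^1 ≡ 3, 3^2 ≡ 3² = 9, 3^4 ≡ 9² = 81 ≡ 25, 3^8 ≡ 25² = 625 ≡ 9, 3^16 ≡ 9² = 81 ≡ 25. Since 18 = 16 + 2, 3^18 ≡ 25·9: 25·9 = 225 ≡ 1. So 3^18 ≡ 1 (mod 28).
So σ(1) = σ(3) = 1 while 1 ≠ 3, thus σ is not injective.
A non-injective map from the 28-element set ℤ/28ℤ to itself takes at most 27 distinct values, so it cannot be surjective. Thus σ is not surjective.
Since σ is not surjective, we determine |image(σ)|. Computing x^18 mod 28 for each x (by repeated squaring, reducing mod 28 at every step), the values σ(0), σ(1), …, σ(27) are: 0, 1, 8, 1, 8, 1, 8, 21, 8, 1, 8, 1, 8, 1, 0, 1, 8, 1, 8, 1, 8, 21, 8, 1, 8, 1, 8, 1.
The distinct values are {0, 1, 8, 21}; there are 4 of them.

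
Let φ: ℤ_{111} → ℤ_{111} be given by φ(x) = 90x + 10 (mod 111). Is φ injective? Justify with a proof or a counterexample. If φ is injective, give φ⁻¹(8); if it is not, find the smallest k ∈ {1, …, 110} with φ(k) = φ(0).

We have gcd(90, 111) = 3 > 1. Taking s = 0 and t = 37: φ(0) = 10 and φ(37) = 90·37 + 10 = 3340 ≡ 10 (mod 111).
So φ(0) = φ(37) while 0 ≠ 37, therefore φ is not injective.
Since φ is not injective, we find the least positive k with φ(k) = φ(0): this means 90k ≡ 0 (mod 111), i.e. 111 ∣ 90k. Since gcd(90, 111) = 3, dividing through by 3 this holds exactly when 37 ∣ 30k, and as gcd(30, 37) = 1, exactly when 37 ∣ k.
The smallest positive such k is 37.

37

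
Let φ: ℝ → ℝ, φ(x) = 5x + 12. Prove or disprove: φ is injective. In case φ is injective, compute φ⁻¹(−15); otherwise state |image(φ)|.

-27/5

Suppose φ(s) = φ(t). Then 5s + 12 = 5t + 12, hence 5s = 5t, hence s = t.
Therefore φ is injective.
Since φ is injective, we compute φ⁻¹(−15) = (−15 − 12)/5 = −27/5.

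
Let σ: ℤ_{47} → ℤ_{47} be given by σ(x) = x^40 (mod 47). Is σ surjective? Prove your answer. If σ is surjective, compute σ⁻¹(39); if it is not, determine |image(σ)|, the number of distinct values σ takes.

24

σ(23): Repeated squaring mod 47: 23^1 ≡ 23, 23^2 ≡ 23² = 529 ≡ 12, 23^4 ≡ 12² = 144 ≡ 3, 23^8 ≡ 3² = 9, 23^16 ≡ 9² = 81 ≡ 34, 23^32 ≡ 34² = 1156 ≡ 28. Since 40 = 32 + 8, 23^40 ≡ 28·9: 28·9 = 252 ≡ 17. So 23^40 ≡ 17 (mod 47).
σ(24): Repeated squaring mod 47: 24^1 ≡ 24, 24^2 ≡ 24² = 576 ≡ 12, 24^4 ≡ 12² = 144 ≡ 3, 24^8 ≡ 3² = 9, 24^16 ≡ 9² = 81 ≡ 34, 24^32 ≡ 34² = 1156 ≡ 28. Since 40 = 32 + 8, 24^40 ≡ 28·9: 28·9 = 252 ≡ 17. So 24^40 ≡ 17 (mod 47).
So σ(23) = σ(24) = 17 while 23 ≠ 24, hence σ is not injective.
A non-injective map from the 47-element set ℤ_{47} to itself takes at most 46 distinct values, so it cannot be surjective. Hence σ is not surjective.
Since σ is not surjective, we determine |image(σ)|. Computing x^40 mod 47 for each x (by repeated squaring, reducing mod 47 at every step), the values σ(0), σ(1), …, σ(46) are: 0, 1, 36, 2, 27, 9, 25, 6, 32, 4, 42, 14, 7, 16, 28, 18, 24, 37, 3, 21, 8, 12, 34, 17, 17, 34, 12, 8, 21, 3, 37, 24, 18, 28, 16, 7, 14, 42, 4, 32, 6, 25, 9, 27, 2, 36, 1.
The distinct values are {0, 1, 2, 3, 4, 6, 7, 8, 9, 12, 14, 16, 17, 18, 21, 24, 25, 27, 28, 32, 34, 36, 37, 42}; there are 24 of them.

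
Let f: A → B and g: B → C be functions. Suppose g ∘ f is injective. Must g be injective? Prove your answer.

No. Take A = {0, 1}, B = {0, 1, 2}, C = {0, 1, 2}, f(a) = a for each a ∈ A, and g(b) = 1 if b ∈ {1, 2} else g(b) = b.
Then g ∘ f = f is injective (A ⊂ B and f is the inclusion), but g(1) = g(2) = 1 with 1 ≠ 2, so g is not injective.

not injective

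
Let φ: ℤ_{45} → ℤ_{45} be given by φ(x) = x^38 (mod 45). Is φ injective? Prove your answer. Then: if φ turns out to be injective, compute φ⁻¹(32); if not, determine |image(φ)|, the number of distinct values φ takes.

12

φ(2): Repeated squaring mod 45: 2^1 ≡ 2, 2^2 ≡ 2² = 4, 2^4 ≡ 4² = 16, 2^8 ≡ 16² = 256 ≡ 31, 2^16 ≡ 31² = 961 ≡ 16, 2^32 ≡ 16² = 256 ≡ 31. Since 38 = 32 + 4 + 2, 2^38 ≡ 31·16·4: 31·16 = 496 ≡ 1, then 1·4 = 4. So 2^38 ≡ 4 (mod 45).
φ(7): Repeated squaring mod 45: 7^1 ≡ 7, 7^2 ≡ 7² = 49 ≡ 4, 7^4 ≡ 4² = 16, 7^8 ≡ 16² = 256 ≡ 31, 7^16 ≡ 31² = 961 ≡ 16, 7^32 ≡ 16² = 256 ≡ 31. Since 38 = 32 + 4 + 2, 7^38 ≡ 31·16·4: 31·16 = 496 ≡ 1, then 1·4 = 4. So 7^38 ≡ 4 (mod 45).
So φ(2) = φ(7) = 4 while 2 ≠ 7, therefore φ is not injective.
Since φ is not injective, we determine |image(φ)|. Computing x^38 mod 45 for each x (by repeated squaring, reducing mod 45 at every step), the values φ(0), φ(1), …, φ(44) are: 0, 1, 4, 9, 16, 25, 36, 4, 19, 36, 10, 31, 9, 34, 16, 0, 31, 19, 9, 1, 40, 36, 34, 34, 36, 40, 1, 9, 19, 31, 0, 16, 34, 9, 31, 10, 36, 19, 4, 36, 25, 16, 9, 4, 1.
The distinct values are {0, 1, 4, 9, 10, 16, 19, 25, 31, 34, 36, 40}; there are 12 of them.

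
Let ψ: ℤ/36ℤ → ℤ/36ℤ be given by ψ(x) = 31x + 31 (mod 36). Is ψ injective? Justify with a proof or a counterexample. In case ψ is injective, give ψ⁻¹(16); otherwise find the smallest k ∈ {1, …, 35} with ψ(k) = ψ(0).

3

Suppose ψ(a) = ψ(b) in ℤ/36ℤ. Then 31a + 31 ≡ 31b + 31 (mod 36), hence 31(a − b) ≡ 0 (mod 36).
Since gcd(31, 36) = 1, 31 is invertible modulo 36, hence a − b ≡ 0 (mod 36), i.e. a = b.
So ψ is injective.
We now compute 31⁻¹ mod 36 explicitly. Euclid's algorithm: 36 = 1·31 + 5, 31 = 6·5 + 1; back-substituting gives 1 = 7·31 − 6·36, so 31⁻¹ ≡ 7 (mod 36).
Since ψ is injective, we compute ψ⁻¹(16): solve 31x + 31 ≡ 16 (mod 36), i.e. 31x ≡ 21 (mod 36).
Multiplying by 31⁻¹ = 7 gives x ≡ 7·21 = 147 = 4·36 + 3 ≡ 3 (mod 36).
Check: ψ(3) = 31·3 + 31 = 124 = 3·36 + 16 ≡ 16 (mod 36).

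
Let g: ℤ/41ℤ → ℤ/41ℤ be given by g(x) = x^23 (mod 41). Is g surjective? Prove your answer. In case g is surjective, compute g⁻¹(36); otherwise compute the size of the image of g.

Since 41 is prime, the nonzero elements of ℤ/41ℤ form a cyclic group of order 40.
As gcd(23, 40) = 1, raising to the 23rd power is a bijection on this group: if u^23 ≡ v^23 then (uv^{−1})^23 = 1, and the only element of order dividing gcd(23, 40) = 1 is 1, so u = v.
With g(0) = 0 this makes g injective on all of ℤ/41ℤ, hence bijective (finite equal-size domain and codomain). In particular g is surjective.
Since g is surjective, we find the preimage of 36. The inverse of x ↦ x^23 on (ℤ/41ℤ)^× is x ↦ x^7, because 23·7 = 161 = 4·40 + 1 ≡ 1 (mod 40) and x^{40} = 1 for x ≠ 0 (Fermat). So g⁻¹(36) = 36^7 mod 41.
Repeated squaring mod 41: 36^1 ≡ 36, 36^2 ≡ 36² = 1296 ≡ 25, 36^4 ≡ 25² = 625 ≡ 10. Since 7 = 4 + 2 + 1, 36^7 ≡ 10·25·36: 10·25 = 250 ≡ 4, then 4·36 = 144 ≡ 21. So 36^7 ≡ 21 (mod 41).
Hence g⁻¹(36) = 21.

21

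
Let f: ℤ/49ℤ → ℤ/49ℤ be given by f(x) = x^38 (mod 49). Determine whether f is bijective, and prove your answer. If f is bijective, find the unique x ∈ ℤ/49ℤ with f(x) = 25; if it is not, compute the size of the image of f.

f(0) = 0^38 = 0.
f(7): Repeated squaring mod 49: 7^1 ≡ 7, 7^2 ≡ 7² = 49 ≡ 0, 7^4 ≡ 0² = 0, 7^8 ≡ 0² = 0, 7^16 ≡ 0² = 0, 7^32 ≡ 0² = 0. Since 38 = 32 + 4 + 2, 7^38 ≡ 0·0·0: 0·0 = 0, then 0·0 = 0. So 7^38 ≡ 0 (mod 49).
So f(0) = f(7) = 0 while 0 ≠ 7, therefore f is not injective, hence not bijective.
Since f is not bijective, we determine |image(f)|. Computing x^38 mod 49 for each x (by repeated squaring, reducing mod 49 at every step), the values f(0), f(1), …, f(48) are: 0, 1, 46, 23, 9, 4, 29, 0, 22, 39, 37, 44, 11, 8, 0, 43, 32, 2, 30, 18, 36, 0, 15, 25, 16, 16, 25, 15, 0, 36, 18, 30, 2, 32, 43, 0, 8, 11, 44, 37, 39, 22, 0, 29, 4, 9, 23, 46, 1.
The distinct values are {0, 1, 2, 4, 8, 9, 11, 15, 16, 18, 22, 23, 25, 29, 30, 32, 36, 37, 39, 43, 44, 46}; there are 22 of them.

22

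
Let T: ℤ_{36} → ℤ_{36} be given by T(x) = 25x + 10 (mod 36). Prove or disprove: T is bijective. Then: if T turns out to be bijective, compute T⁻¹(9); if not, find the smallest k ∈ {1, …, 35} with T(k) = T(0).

Suppose T(x_1) = T(x_2) in ℤ_{36}. Then 25x_1 + 10 ≡ 25x_2 + 10 (mod 36), therefore 25(x_1 − x_2) ≡ 0 (mod 36).
Since gcd(25, 36) = 1, 25 is invertible modulo 36, thus x_1 − x_2 ≡ 0 (mod 36), i.e. x_1 = x_2.
We now compute 25⁻¹ mod 36 explicitly. Euclid's algorithm: 36 = 1·25 + 11, 25 = 2·11 + 3, 11 = 3·3 + 2, 3 = 1·2 + 1; back-substituting gives 1 = 13·25 − 9·36, so 25⁻¹ ≡ 13 (mod 36).
For any y ∈ ℤ_{36}, x = 13(y − 10) mod 36 satisfies T(x) = 25·13(y − 10) + 10 ≡ y (since 25·13 ≡ 1 mod 36). So every y has a preimage.
Thus T is bijective.
Since T is bijective, we compute T⁻¹(9): solve 25x + 10 ≡ 9 (mod 36), i.e. 25x ≡ 35 (mod 36).
Multiplying by 25⁻¹ = 13 gives x ≡ 13·35 = 455 = 12·36 + 23 ≡ 23 (mod 36).
Check: T(23) = 25·23 + 10 = 585 = 16·36 + 9 ≡ 9 (mod 36).

23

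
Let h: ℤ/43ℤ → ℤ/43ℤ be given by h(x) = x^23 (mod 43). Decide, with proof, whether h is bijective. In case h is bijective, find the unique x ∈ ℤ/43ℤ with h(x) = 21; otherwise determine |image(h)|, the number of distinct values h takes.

35

Since 43 is prime, the nonzero elements of ℤ/43ℤ form a cyclic group of order 42.
As gcd(23, 42) = 1, raising to the 23rd power is a bijection on this group: if a^23 ≡ b^23 then (ab^{−1})^23 = 1, and the only element of order dividing gcd(23, 42) = 1 is 1, so a = b.
With h(0) = 0 this makes h injective on all of ℤ/43ℤ, hence bijective (finite equal-size domain and codomain). In particular h is bijective.
Since h is bijective, we find the preimage of 21. The inverse of x ↦ x^23 on (ℤ/43ℤ)^× is x ↦ x^11, because 23·11 = 253 = 6·42 + 1 ≡ 1 (mod 42) and x^{42} = 1 for x ≠ 0 (Fermat). So h⁻¹(21) = 21^11 mod 43.
Repeated squaring mod 43: 21^1 ≡ 21, 21^2 ≡ 21² = 441 ≡ 11, 21^4 ≡ 11² = 121 ≡ 35, 21^8 ≡ 35² = 1225 ≡ 21. Since 11 = 8 + 2 + 1, 21^11 ≡ 21·11·21: 21·11 = 231 ≡ 16, then 16·21 = 336 ≡ 35. So 21^11 ≡ 35 (mod 43).
Hence h⁻¹(21) = 35.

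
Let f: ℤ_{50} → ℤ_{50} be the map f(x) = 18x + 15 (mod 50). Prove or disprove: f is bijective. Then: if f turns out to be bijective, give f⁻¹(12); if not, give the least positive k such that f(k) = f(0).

25

Recall: injectivity means: for all a, b in the domain, f(a) = f(b) implies a = b.
We have gcd(18, 50) = 2 > 1. Taking a = 0 and b = 25: f(0) = 15 and f(25) = 18·25 + 15 = 465 ≡ 15 (mod 50).
So f(0) = f(25) while 0 ≠ 25, thus f is not injective, hence not bijective.
Since f is not bijective, we find the least positive k with f(k) = f(0): this means 18k ≡ 0 (mod 50), i.e. 50 ∣ 18k. Since gcd(18, 50) = 2, dividing through by 2 this holds exactly when 25 ∣ 9k, and as gcd(9, 25) = 1, exactly when 25 ∣ k.
The smallest positive such k is 25.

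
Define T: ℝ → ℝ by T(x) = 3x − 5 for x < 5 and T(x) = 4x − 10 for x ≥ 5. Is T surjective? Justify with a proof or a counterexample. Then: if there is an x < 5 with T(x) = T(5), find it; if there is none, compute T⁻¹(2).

7/3

Both pieces are strictly increasing (slopes 3 and 4), so each is injective on its own interval.
The left piece maps (−∞, 5) onto (−∞, 10); the right piece maps [5, ∞) onto [10, ∞).
These images together cover ℝ, so T is surjective.
Because the two images are disjoint, no x < 5 has T(x) = T(5), so we compute T⁻¹(2): 2 lies in (−∞, 10), so solve 3x − 5 = 2: x = (2 + 5)/3 = 7/3.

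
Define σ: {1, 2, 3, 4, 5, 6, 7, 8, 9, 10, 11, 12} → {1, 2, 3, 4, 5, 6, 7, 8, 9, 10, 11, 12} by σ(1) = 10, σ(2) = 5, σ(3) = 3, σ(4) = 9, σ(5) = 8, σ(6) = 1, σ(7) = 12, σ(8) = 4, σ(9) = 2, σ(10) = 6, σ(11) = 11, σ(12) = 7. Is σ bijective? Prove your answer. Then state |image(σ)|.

The values 10, 5, 3, 9, 8, 1, 12, 4, 2, 6, 11, 7 are a permutation of {1, 2, 3, 4, 5, 6, 7, 8, 9, 10, 11, 12}: each element appears exactly once.
So σ is injective and surjective, hence bijective.
The image of σ is {1, 2, 3, 4, 5, 6, 7, 8, 9, 10, 11, 12}, which has 12 elements.

12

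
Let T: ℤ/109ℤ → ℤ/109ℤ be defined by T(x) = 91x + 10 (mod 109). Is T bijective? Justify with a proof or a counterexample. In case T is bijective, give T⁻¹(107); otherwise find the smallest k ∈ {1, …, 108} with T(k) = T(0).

37

If T(x_1) = T(x_2), then 91x_1 ≡ 91x_2 (mod 109). Because gcd(91, 109) = 1, we may cancel 91 to get x_1 ≡ x_2 (mod 109).
We now compute 91⁻¹ mod 109 explicitly. Euclid's algorithm: 109 = 1·91 + 18, 91 = 5·18 + 1; back-substituting gives 1 = 6·91 − 5·109, so 91⁻¹ ≡ 6 (mod 109).
For any y ∈ ℤ/109ℤ, x = 6(y − 10) mod 109 satisfies T(x) = 91·6(y − 10) + 10 ≡ y (since 91·6 ≡ 1 mod 109). So every y has a preimage.
Therefore T is bijective.
Since T is bijective, we find T⁻¹(107): we need 91x ≡ 107 − 10 ≡ 97 (mod 109). Using 91⁻¹ = 6: x ≡ 6·97 = 582 = 5·109 + 37, so x = 37.
Check: T(37) = 91·37 + 10 = 3377 = 30·109 + 107 ≡ 107 (mod 109).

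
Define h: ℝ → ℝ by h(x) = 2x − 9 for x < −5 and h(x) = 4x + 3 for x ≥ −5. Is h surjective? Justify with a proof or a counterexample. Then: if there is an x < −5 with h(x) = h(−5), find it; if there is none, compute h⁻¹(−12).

Both pieces are strictly increasing (slopes 2 and 4), so each is injective on its own interval.
The left piece maps (−∞, −5) onto (−∞, −19); the right piece maps [−5, ∞) onto [−17, ∞).
The union (−∞, −19) ∪ [−17, ∞) omits the interval between −19 and −17; in particular −19 has no preimage. So h is not surjective.
Because the two images are disjoint, no x < −5 has h(x) = h(−5), so we compute h⁻¹(−12): −12 lies in [−17, ∞), so solve 4x + 3 = −12: x = (−12 − 3)/4 = −15/4.

-15/4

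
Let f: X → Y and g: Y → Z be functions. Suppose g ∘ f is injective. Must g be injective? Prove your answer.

No. Take X = {1, 2}, Y = {1, 2, 3}, Z = {1, 2, 3}, f(a) = a for each a ∈ X, and g(b) = 2 if b ∈ {2, 3} else g(b) = b.
Then g ∘ f = f is injective (X ⊂ Y and f is the inclusion), but g(2) = g(3) = 2 with 2 ≠ 3, so g is not injective.

not injective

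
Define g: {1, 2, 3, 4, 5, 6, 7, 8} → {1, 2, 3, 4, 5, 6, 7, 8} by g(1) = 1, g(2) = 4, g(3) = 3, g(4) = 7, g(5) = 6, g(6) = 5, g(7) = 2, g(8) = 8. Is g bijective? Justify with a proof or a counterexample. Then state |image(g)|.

8

The values 1, 4, 3, 7, 6, 5, 2, 8 are a permutation of {1, 2, 3, 4, 5, 6, 7, 8}: each element appears exactly once.
So g is injective and surjective, hence bijective.
The image of g is {1, 2, 3, 4, 5, 6, 7, 8}, which has 8 elements.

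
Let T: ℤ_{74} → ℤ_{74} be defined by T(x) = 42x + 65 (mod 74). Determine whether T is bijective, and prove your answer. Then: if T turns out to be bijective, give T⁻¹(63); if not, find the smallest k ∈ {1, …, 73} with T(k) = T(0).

By definition, T is injective when T(u) = T(v) forces u = v.
We have gcd(42, 74) = 2 > 1. Taking u = 0 and v = 37: T(0) = 65 and T(37) = 42·37 + 65 = 1619 ≡ 65 (mod 74).
So T(0) = T(37) while 0 ≠ 37, therefore T is not injective, hence not bijective.
Since T is not bijective, we find the least positive k with T(k) = T(0): this means 42k ≡ 0 (mod 74), i.e. 74 ∣ 42k. Since gcd(42, 74) = 2, dividing through by 2 this holds exactly when 37 ∣ 21k, and as gcd(21, 37) = 1, exactly when 37 ∣ k.
The smallest positive such k is 37.

37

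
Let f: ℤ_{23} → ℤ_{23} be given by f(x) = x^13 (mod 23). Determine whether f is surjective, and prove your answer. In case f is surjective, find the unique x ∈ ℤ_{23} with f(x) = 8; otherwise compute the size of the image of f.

13

Since 23 is prime, the nonzero elements of ℤ_{23} form a cyclic group of order 22.
As gcd(13, 22) = 1, raising to the 13th power is a bijection on this group: if u^13 ≡ v^13 then (uv^{−1})^13 = 1, and the only element of order dividing gcd(13, 22) = 1 is 1, so u = v.
With f(0) = 0 this makes f injective on all of ℤ_{23}, hence bijective (finite equal-size domain and codomain). In particular f is surjective.
Since f is surjective, we find the preimage of 8. The inverse of x ↦ x^13 on (ℤ_{23})^× is x ↦ x^17, because 13·17 = 221 = 10·22 + 1 ≡ 1 (mod 22) and x^{22} = 1 for x ≠ 0 (Fermat). So f⁻¹(8) = 8^17 mod 23.
Repeated squaring mod 23: 8^1 ≡ 8, 8^2 ≡ 8² = 64 ≡ 18, 8^4 ≡ 18² = 324 ≡ 2, 8^8 ≡ 2² = 4, 8^16 ≡ 4² = 16. Since 17 = 16 + 1, 8^17 ≡ 16·8: 16·8 = 128 ≡ 13. So 8^17 ≡ 13 (mod 23).
Hence f⁻¹(8) = 13.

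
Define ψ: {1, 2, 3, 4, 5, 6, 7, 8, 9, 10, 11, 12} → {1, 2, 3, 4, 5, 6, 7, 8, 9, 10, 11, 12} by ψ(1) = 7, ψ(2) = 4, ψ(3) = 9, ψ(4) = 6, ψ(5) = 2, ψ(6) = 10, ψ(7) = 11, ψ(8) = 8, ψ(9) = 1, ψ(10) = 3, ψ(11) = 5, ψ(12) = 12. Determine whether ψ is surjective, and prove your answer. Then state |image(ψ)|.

12

Every element of the codomain has a preimage: 1 = ψ(9), 2 = ψ(5), 3 = ψ(10), 4 = ψ(2), 5 = ψ(11), 6 = ψ(4), 7 = ψ(1), 8 = ψ(8), 9 = ψ(3), 10 = ψ(6), 11 = ψ(7), 12 = ψ(12).
So ψ is surjective.
The image of ψ is {1, 2, 3, 4, 5, 6, 7, 8, 9, 10, 11, 12}, which has 12 elements.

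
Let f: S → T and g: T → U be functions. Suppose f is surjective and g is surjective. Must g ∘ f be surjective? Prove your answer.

Let c ∈ U. Since g is surjective, there is b ∈ T with g(b) = c. Since f is surjective, there is a ∈ S with f(a) = b.
Then (g ∘ f)(a) = g(b) = c. Hence g ∘ f is surjective.

surjective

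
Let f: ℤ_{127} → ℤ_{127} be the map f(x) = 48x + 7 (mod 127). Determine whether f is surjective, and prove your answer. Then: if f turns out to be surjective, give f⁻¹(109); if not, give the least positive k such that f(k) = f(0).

By definition, surjectivity means every element of the codomain has a preimage under f.
Since gcd(48, 127) = 1, 48 is invertible modulo 127. Euclid's algorithm: 127 = 2·48 + 31, 48 = 1·31 + 17, 31 = 1·17 + 14, 17 = 1·14 + 3, 14 = 4·3 + 2, 3 = 1·2 + 1; back-substituting gives 1 = 45·48 − 17·127, so 48⁻¹ ≡ 45 (mod 127).
Then y ↦ 45(y − 7) is a two-sided inverse to f, so every y ∈ ℤ_{127} has a preimage.
Therefore f is surjective.
Since f is surjective, we find f⁻¹(109): we need 48x ≡ 109 − 7 ≡ 102 (mod 127). Using 48⁻¹ = 45: x ≡ 45·102 = 4590 = 36·127 + 18, so x = 18.
Check: f(18) = 48·18 + 7 = 871 = 6·127 + 109 ≡ 109 (mod 127).

18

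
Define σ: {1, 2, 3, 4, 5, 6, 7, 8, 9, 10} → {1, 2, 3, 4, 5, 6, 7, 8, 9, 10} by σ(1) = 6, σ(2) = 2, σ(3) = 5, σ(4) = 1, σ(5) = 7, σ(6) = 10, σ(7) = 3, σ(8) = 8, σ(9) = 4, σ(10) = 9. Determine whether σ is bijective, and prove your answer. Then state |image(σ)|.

10

The values 6, 2, 5, 1, 7, 10, 3, 8, 4, 9 are a permutation of {1, 2, 3, 4, 5, 6, 7, 8, 9, 10}: each element appears exactly once.
So σ is injective and surjective, hence bijective.
The image of σ is {1, 2, 3, 4, 5, 6, 7, 8, 9, 10}, which has 10 elements.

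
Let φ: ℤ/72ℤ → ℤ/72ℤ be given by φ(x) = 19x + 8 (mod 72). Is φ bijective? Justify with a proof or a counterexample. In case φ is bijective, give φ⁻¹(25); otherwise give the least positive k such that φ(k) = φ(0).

35

If φ(x_1) = φ(x_2), then 19x_1 ≡ 19x_2 (mod 72). Because gcd(19, 72) = 1, we may cancel 19 to get x_1 ≡ x_2 (mod 72).
We now compute 19⁻¹ mod 72 explicitly. Euclid's algorithm: 72 = 3·19 + 15, 19 = 1·15 + 4, 15 = 3·4 + 3, 4 = 1·3 + 1; back-substituting gives 1 = 19·19 − 5·72, so 19⁻¹ ≡ 19 (mod 72).
For any y ∈ ℤ/72ℤ, x = 19(y − 8) mod 72 satisfies φ(x) = 19·19(y − 8) + 8 ≡ y (since 19·19 ≡ 1 mod 72). So every y has a preimage.
Therefore φ is bijective.
Since φ is bijective, we compute φ⁻¹(25): solve 19x + 8 ≡ 25 (mod 72), i.e. 19x ≡ 17 (mod 72).
Multiplying by 19⁻¹ = 19 gives x ≡ 19·17 = 323 = 4·72 + 35 ≡ 35 (mod 72).
Check: φ(35) = 19·35 + 8 = 673 = 9·72 + 25 ≡ 25 (mod 72).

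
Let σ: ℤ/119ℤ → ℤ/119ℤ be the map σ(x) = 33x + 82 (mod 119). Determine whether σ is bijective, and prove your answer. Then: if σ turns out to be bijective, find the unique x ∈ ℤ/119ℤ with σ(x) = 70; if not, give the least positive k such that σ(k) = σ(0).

Recall: injectivity means: for all u, v in the domain, σ(u) = σ(v) implies u = v.
Suppose σ(u) = σ(v) in ℤ/119ℤ. Then 33u + 82 ≡ 33v + 82 (mod 119), therefore 33(u − v) ≡ 0 (mod 119).
Since gcd(33, 119) = 1, 33 is invertible modulo 119, so u − v ≡ 0 (mod 119), i.e. u = v.
We now compute 33⁻¹ mod 119 explicitly. Euclid's algorithm: 119 = 3·33 + 20, 33 = 1·20 + 13, 20 = 1·13 + 7, 13 = 1·7 + 6, 7 = 1·6 + 1; back-substituting gives 1 = 101·33 − 28·119, so 33⁻¹ ≡ 101 (mod 119).
Then y ↦ 101(y − 82) is a two-sided inverse to σ, so every y ∈ ℤ/119ℤ has a preimage.
Hence σ is bijective.
Since σ is bijective, we compute σ⁻¹(70): solve 33x + 82 ≡ 70 (mod 119), i.e. 33x ≡ 107 (mod 119).
Multiplying by 33⁻¹ = 101 gives x ≡ 101·107 = 10807 = 90·119 + 97 ≡ 97 (mod 119).
Check: σ(97) = 33·97 + 82 = 3283 = 27·119 + 70 ≡ 70 (mod 119).

97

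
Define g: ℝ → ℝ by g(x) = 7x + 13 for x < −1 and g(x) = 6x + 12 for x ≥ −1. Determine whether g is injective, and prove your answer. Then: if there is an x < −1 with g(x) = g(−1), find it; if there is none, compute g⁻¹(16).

2/3

Both pieces are strictly increasing (slopes 7 and 6), so each is injective on its own interval.
The left piece maps (−∞, −1) onto (−∞, 6); the right piece maps [−1, ∞) onto [6, ∞).
These images are disjoint, so no value is attained by both pieces. Thus g is injective.
Because the two images are disjoint, no x < −1 has g(x) = g(−1), so we compute g⁻¹(16): 16 lies in [6, ∞), so solve 6x + 12 = 16: x = (16 − 12)/6 = 2/3.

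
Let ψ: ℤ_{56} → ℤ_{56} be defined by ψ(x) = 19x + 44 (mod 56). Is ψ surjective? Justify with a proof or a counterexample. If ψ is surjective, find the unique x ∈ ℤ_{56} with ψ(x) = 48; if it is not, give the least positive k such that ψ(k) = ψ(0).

Recall that ψ is surjective if every y in the codomain equals ψ(x) for some x in the domain.
Since gcd(19, 56) = 1, 19 is invertible modulo 56. Euclid's algorithm: 56 = 2·19 + 18, 19 = 1·18 + 1; back-substituting gives 1 = 3·19 − 1·56, so 19⁻¹ ≡ 3 (mod 56).
Then y ↦ 3(y − 44) is a two-sided inverse to ψ, so every y ∈ ℤ_{56} has a preimage.
Thus ψ is surjective.
Since ψ is surjective, we compute ψ⁻¹(48): solve 19x + 44 ≡ 48 (mod 56), i.e. 19x ≡ 4 (mod 56).
Multiplying by 19⁻¹ = 3 gives x ≡ 3·4 = 12 ≡ 12 (mod 56).
Check: ψ(12) = 19·12 + 44 = 272 = 4·56 + 48 ≡ 48 (mod 56).

12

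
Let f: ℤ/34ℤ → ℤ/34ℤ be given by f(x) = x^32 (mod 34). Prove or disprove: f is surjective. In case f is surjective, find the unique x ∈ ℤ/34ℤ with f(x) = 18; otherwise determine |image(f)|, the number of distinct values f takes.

4

f(1) = 1^32 = 1.
f(3): Repeated squaring mod 34: 3^1 ≡ 3, 3^2 ≡ 3² = 9, 3^4 ≡ 9² = 81 ≡ 13, 3^8 ≡ 13² = 169 ≡ 33, 3^16 ≡ 33² = 1089 ≡ 1, 3^32 ≡ 1² = 1. So 3^32 ≡ 1 (mod 34).
So f(1) = f(3) = 1 while 1 ≠ 3, therefore f is not injective.
A non-injective map from the 34-element set ℤ/34ℤ to itself takes at most 33 distinct values, so it cannot be surjective. Thus f is not surjective.
Since f is not surjective, we determine |image(f)|. Computing x^32 mod 34 for each x (by repeated squaring, reducing mod 34 at every step), the values f(0), f(1), …, f(33) are: 0, 1, 18, 1, 18, 1, 18, 1, 18, 1, 18, 1, 18, 1, 18, 1, 18, 17, 18, 1, 18, 1, 18, 1, 18, 1, 18, 1, 18, 1, 18, 1, 18, 1.
The distinct values are {0, 1, 17, 18}; there are 4 of them.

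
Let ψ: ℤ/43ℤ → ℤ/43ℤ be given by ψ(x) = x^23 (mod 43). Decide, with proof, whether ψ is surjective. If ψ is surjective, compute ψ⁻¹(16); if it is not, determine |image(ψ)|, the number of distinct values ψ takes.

Since 43 is prime, the nonzero elements of ℤ/43ℤ form a cyclic group of order 42.
As gcd(23, 42) = 1, raising to the 23rd power is a bijection on this group: if a^23 ≡ b^23 then (ab^{−1})^23 = 1, and the only element of order dividing gcd(23, 42) = 1 is 1, so a = b.
With ψ(0) = 0 this makes ψ injective on all of ℤ/43ℤ, hence bijective (finite equal-size domain and codomain). In particular ψ is surjective.
Since ψ is surjective, we find the preimage of 16. The inverse of x ↦ x^23 on (ℤ/43ℤ)^× is x ↦ x^11, because 23·11 = 253 = 6·42 + 1 ≡ 1 (mod 42) and x^{42} = 1 for x ≠ 0 (Fermat). So ψ⁻¹(16) = 16^11 mod 43.
Repeated squaring mod 43: 16^1 ≡ 16, 16^2 ≡ 16² = 256 ≡ 41, 16^4 ≡ 41² = 1681 ≡ 4, 16^8 ≡ 4² = 16. Since 11 = 8 + 2 + 1, 16^11 ≡ 16·41·16: 16·41 = 656 ≡ 11, then 11·16 = 176 ≡ 4. So 16^11 ≡ 4 (mod 43).
Hence ψ⁻¹(16) = 4.

4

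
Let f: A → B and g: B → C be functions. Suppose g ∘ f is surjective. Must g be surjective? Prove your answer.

Let c ∈ C. Since g ∘ f is surjective, some a ∈ A has g(f(a)) = c. Then b = f(a) ∈ B satisfies g(b) = c. So g is surjective.

surjective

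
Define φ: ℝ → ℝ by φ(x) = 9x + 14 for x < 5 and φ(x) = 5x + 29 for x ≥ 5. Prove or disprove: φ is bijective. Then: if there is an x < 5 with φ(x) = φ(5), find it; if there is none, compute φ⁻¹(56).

Both pieces are strictly increasing (slopes 9 and 5), so each is injective on its own interval.
The left piece maps (−∞, 5) onto (−∞, 59); the right piece maps [5, ∞) onto [54, ∞).
These images overlap. In particular φ(5) = 54 (right piece), and solving 9x + 14 = 54 on the left piece gives x = 40/9 < 5.
So φ(40/9) = φ(5) with 40/9 ≠ 5, and φ is not injective, hence not bijective. This x = 40/9 is the requested value below 5.

40/9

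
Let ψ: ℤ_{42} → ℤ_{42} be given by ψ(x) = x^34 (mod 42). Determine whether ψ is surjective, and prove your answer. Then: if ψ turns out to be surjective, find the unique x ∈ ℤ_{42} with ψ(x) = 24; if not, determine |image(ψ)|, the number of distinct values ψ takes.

16

ψ(4): Repeated squaring mod 42: 4^1 ≡ 4, 4^2 ≡ 4² = 16, 4^4 ≡ 16² = 256 ≡ 4, 4^8 ≡ 4² = 16, 4^16 ≡ 16² = 256 ≡ 4, 4^32 ≡ 4² = 16. Since 34 = 32 + 2, 4^34 ≡ 16·16: 16·16 = 256 ≡ 4. So 4^34 ≡ 4 (mod 42).
ψ(10): Repeated squaring mod 42: 10^1 ≡ 10, 10^2 ≡ 10² = 100 ≡ 16, 10^4 ≡ 16² = 256 ≡ 4, 10^8 ≡ 4² = 16, 10^16 ≡ 16² = 256 ≡ 4, 10^32 ≡ 4² = 16. Since 34 = 32 + 2, 10^34 ≡ 16·16: 16·16 = 256 ≡ 4. So 10^34 ≡ 4 (mod 42).
So ψ(4) = ψ(10) = 4 while 4 ≠ 10, therefore ψ is not injective.
A non-injective map from the 42-element set ℤ_{42} to itself takes at most 41 distinct values, so it cannot be surjective. Hence ψ is not surjective.
Since ψ is not surjective, we determine |image(ψ)|. Computing x^34 mod 42 for each x (by repeated squaring, reducing mod 42 at every step), the values ψ(0), ψ(1), …, ψ(41) are: 0, 1, 16, 39, 4, 37, 36, 7, 22, 9, 4, 25, 30, 1, 28, 15, 16, 25, 18, 37, 22, 21, 22, 37, 18, 25, 16, 15, 28, 1, 30, 25, 4, 9, 22, 7, 36, 37, 4, 39, 16, 1.
The distinct values are {0, 1, 4, 7, 9, 15, 16, 18, 21, 22, 25, 28, 30, 36, 37, 39}; there are 16 of them.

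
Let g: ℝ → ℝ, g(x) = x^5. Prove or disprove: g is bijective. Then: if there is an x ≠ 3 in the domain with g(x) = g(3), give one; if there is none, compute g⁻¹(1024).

4

On ℝ, x ↦ x^5 is strictly increasing (injective) and for any y ∈ ℝ the 5th root y^{1/5} lies in ℝ (surjective). So g is bijective.
Since x ↦ x^5 is strictly increasing on ℝ, it is injective there, so no x ≠ 3 in the domain has g(x) = g(3). We therefore compute g⁻¹(1024) = 1024^{1/5} = 4 (indeed 4^5 = 1024).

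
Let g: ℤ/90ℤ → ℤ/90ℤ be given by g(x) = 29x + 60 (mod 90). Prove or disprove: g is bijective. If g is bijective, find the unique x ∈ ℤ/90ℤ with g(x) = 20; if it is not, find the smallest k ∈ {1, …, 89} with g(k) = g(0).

70

If g(s) = g(t), then 29s ≡ 29t (mod 90). Because gcd(29, 90) = 1, we may cancel 29 to get s ≡ t (mod 90).
We now compute 29⁻¹ mod 90 explicitly. Euclid's algorithm: 90 = 3·29 + 3, 29 = 9·3 + 2, 3 = 1·2 + 1; back-substituting gives 1 = 59·29 − 19·90, so 29⁻¹ ≡ 59 (mod 90).
Then y ↦ 59(y − 60) is a two-sided inverse to g, so every y ∈ ℤ/90ℤ has a preimage.
Therefore g is bijective.
Since g is bijective, we find g⁻¹(20): we need 29x ≡ 20 − 60 ≡ 50 (mod 90). Using 29⁻¹ = 59: x ≡ 59·50 = 2950 = 32·90 + 70, so x = 70.
Check: g(70) = 29·70 + 60 = 2090 = 23·90 + 20 ≡ 20 (mod 90).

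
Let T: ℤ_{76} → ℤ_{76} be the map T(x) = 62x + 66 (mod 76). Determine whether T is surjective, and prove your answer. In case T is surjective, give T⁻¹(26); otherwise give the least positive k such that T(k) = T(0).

38

By definition, surjectivity means every element of the codomain has a preimage under T.
Since gcd(62, 76) = 2, we have 62x ≡ 0 (mod 2) for all x, so T(x) ≡ 0 (mod 2).
But 1 ≢ 0 (mod 2), so 1 ∈ ℤ_{76} has no preimage. Hence T is not surjective.
Since T is not surjective, we find the least positive k with T(k) = T(0): this means 62k ≡ 0 (mod 76), i.e. 76 ∣ 62k. Since gcd(62, 76) = 2, dividing through by 2 this holds exactly when 38 ∣ 31k, and as gcd(31, 38) = 1, exactly when 38 ∣ k.
The smallest positive such k is 38.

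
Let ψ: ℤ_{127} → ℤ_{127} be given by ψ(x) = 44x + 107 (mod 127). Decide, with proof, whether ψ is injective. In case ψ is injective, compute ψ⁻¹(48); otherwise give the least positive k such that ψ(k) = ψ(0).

117

Recall: ψ is injective if ψ(x_1) = ψ(x_2) implies x_1 = x_2.
If ψ(x_1) = ψ(x_2), then 44x_1 ≡ 44x_2 (mod 127). Because gcd(44, 127) = 1, we may cancel 44 to get x_1 ≡ x_2 (mod 127).
Hence ψ is injective.
We now compute 44⁻¹ mod 127 explicitly. Euclid's algorithm: 127 = 2·44 + 39, 44 = 1·39 + 5, 39 = 7·5 + 4, 5 = 1·4 + 1; back-substituting gives 1 = 26·44 − 9·127, so 44⁻¹ ≡ 26 (mod 127).
Since ψ is injective, we compute ψ⁻¹(48): solve 44x + 107 ≡ 48 (mod 127), i.e. 44x ≡ 68 (mod 127).
Multiplying by 44⁻¹ = 26 gives x ≡ 26·68 = 1768 = 13·127 + 117 ≡ 117 (mod 127).
Check: ψ(117) = 44·117 + 107 = 5255 = 41·127 + 48 ≡ 48 (mod 127).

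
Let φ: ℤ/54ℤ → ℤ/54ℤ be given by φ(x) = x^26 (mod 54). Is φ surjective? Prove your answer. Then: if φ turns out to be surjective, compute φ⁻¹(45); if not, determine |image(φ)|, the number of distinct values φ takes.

φ(0) = 0^26 = 0.
φ(6): Repeated squaring mod 54: 6^1 ≡ 6, 6^2 ≡ 6² = 36, 6^4 ≡ 36² = 1296 ≡ 0, 6^8 ≡ 0² = 0, 6^16 ≡ 0² = 0. Since 26 = 16 + 8 + 2, 6^26 ≡ 0·0·36: 0·0 = 0, then 0·36 = 0. So 6^26 ≡ 0 (mod 54).
So φ(0) = φ(6) = 0 while 0 ≠ 6, therefore φ is not injective.
A non-injective map from the 54-element set ℤ/54ℤ to itself takes at most 53 distinct values, so it cannot be surjective. So φ is not surjective.
Since φ is not surjective, we determine |image(φ)|. Computing x^26 mod 54 for each x (by repeated squaring, reducing mod 54 at every step), the values φ(0), φ(1), …, φ(53) are: 0, 1, 40, 27, 34, 43, 0, 31, 10, 27, 46, 49, 0, 25, 52, 27, 22, 19, 0, 37, 4, 27, 16, 7, 0, 13, 28, 27, 28, 13, 0, 7, 16, 27, 4, 37, 0, 19, 22, 27, 52, 25, 0, 49, 46, 27, 10, 31, 0, 43, 34, 27, 40, 1.
The distinct values are {0, 1, 4, 7, 10, 13, 16, 19, 22, 25, 27, 28, 31, 34, 37, 40, 43, 46, 49, 52}; there are 20 of them.

20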